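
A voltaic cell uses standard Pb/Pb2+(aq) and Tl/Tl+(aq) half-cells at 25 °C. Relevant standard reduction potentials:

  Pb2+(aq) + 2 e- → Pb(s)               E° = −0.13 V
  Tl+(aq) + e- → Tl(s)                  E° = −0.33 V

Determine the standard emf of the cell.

+0.20 V

Of the two couples in this cell, the one with the more positive reduction potential is reduced at the cathode: here that is Pb²⁺/Pb (−0.13 V); Tl⁺/Tl (−0.33 V) is the anode.
E°cell = E°(cathode) − E°(anode) = −0.13 − (−0.33) = +0.20 V.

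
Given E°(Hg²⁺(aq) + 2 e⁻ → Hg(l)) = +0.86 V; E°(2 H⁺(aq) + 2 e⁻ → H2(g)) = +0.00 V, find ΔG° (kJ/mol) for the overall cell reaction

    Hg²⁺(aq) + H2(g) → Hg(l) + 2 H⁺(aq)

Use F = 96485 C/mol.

In the reaction as written Hg²⁺(aq) is reduced, so the Hg²⁺/Hg couple is the cathode and 2H⁺/H₂ is the anode.
E°cell = +0.86 − (+0.00) = +0.86 V; balancing electrons gives n = 2.
ΔG° = −nFE°cell = −(2)(96485)(+0.86) J/mol = −166 kJ/mol.

−166 kJ/mol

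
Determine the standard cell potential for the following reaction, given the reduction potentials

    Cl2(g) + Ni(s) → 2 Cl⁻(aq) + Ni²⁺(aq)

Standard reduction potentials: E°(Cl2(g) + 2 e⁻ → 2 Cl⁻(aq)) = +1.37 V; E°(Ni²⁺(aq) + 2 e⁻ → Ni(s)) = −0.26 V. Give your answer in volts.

+1.63 V

In the reaction as written, Cl2(g) is reduced (cathode) and Ni²⁺(aq) is produced by oxidation at the anode.
E°cell = E°(cathode) − E°(anode) = +1.37 − (−0.26) = +1.63 V.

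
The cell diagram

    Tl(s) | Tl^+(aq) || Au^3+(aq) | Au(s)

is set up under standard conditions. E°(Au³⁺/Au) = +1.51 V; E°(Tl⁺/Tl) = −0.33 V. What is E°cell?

+1.84 V

By convention the left-hand electrode in cell notation is the anode (oxidation) and the right-hand electrode is the cathode (reduction).
E°cell = E°(right) − E°(left) = +1.51 − (−0.33) = +1.84 V.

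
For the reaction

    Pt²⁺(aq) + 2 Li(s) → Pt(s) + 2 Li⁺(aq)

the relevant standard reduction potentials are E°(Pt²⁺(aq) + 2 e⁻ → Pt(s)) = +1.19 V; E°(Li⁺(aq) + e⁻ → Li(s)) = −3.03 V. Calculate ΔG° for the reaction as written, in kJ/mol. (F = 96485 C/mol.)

In the reaction as written Pt²⁺(aq) is reduced, so the Pt²⁺/Pt couple is the cathode and Li⁺/Li is the anode.
E°cell = +1.19 − (−3.03) = +4.22 V; balancing electrons gives n = 2.
ΔG° = −nFE°cell = −(2)(96485)(+4.22) J/mol = −814 kJ/mol.

−814 kJ/mol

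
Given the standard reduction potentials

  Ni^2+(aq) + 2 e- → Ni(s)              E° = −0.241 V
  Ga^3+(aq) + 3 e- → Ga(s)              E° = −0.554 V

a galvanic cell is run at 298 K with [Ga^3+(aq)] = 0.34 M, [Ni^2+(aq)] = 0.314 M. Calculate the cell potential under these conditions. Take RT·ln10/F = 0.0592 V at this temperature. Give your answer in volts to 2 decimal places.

Ni²⁺/Ni is reduced (cathode, E° = −0.241 V) and Ga³⁺/Ga is oxidized (anode).
E°cell = −0.241 − (−0.554) = +0.313 V, with n = 6 electrons transferred.
For the overall reaction 3 Ni^2+(aq) + 2 Ga(s) → 3 Ni(s) + 2 Ga^3+(aq), Q = [Ga^3+(aq)]^2 / [Ni^2+(aq)]^3 = 3.73, giving log Q = 0.572.
Applying E = E° − (RT ln10/nF)·log Q gives +0.313 − (0.0592/6)(0.572) = +0.31 V.

+0.31 V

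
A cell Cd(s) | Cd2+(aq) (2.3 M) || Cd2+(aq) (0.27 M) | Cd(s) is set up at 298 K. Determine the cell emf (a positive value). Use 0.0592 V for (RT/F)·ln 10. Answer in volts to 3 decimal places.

0.028 V

For a concentration cell E°cell = 0, since both electrodes use the same couple.
The compartment with the higher Cd2+(aq) concentration (2.3 M) acts as the cathode; ions are reduced there and produced at the dilute (0.27 M) anode.
With n = 2, Ecell = −(0.0592/2)·log([dilute]/[conc]) = −(0.0592/2)·log(0.27/2.3) = +0.028 V.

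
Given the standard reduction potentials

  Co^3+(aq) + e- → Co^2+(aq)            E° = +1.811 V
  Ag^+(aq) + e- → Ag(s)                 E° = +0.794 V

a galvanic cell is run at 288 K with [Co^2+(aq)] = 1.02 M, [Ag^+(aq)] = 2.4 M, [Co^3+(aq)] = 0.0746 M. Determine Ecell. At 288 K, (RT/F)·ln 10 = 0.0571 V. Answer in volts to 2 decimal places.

Co³⁺/Co²⁺ is reduced (cathode, E° = +1.811 V) and Ag⁺/Ag is oxidized (anode).
The standard potential is +1.811 − (+0.794) = +1.017 V and the balanced reaction transfers n = 1 electron.
Balancing gives Co^3+(aq) + Ag(s) → Co^2+(aq) + Ag^+(aq); hence Q = ([Co^2+(aq)]·[Ag^+(aq)]) / [Co^3+(aq)] = 32.8 (log Q = 1.516).
E = E° − (0.0571/n)·log Q = +1.017 − (0.0571/1)(1.516) = +0.93 V.

+0.93 V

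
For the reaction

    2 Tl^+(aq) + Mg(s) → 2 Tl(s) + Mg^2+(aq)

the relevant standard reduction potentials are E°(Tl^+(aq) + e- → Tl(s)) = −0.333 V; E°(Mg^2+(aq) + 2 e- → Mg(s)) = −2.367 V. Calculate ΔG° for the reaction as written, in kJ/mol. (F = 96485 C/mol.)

In the reaction as written Tl^+(aq) is reduced, so the Tl⁺/Tl couple is the cathode and Mg²⁺/Mg is the anode.
E°cell = −0.333 − (−2.367) = +2.034 V; balancing electrons gives n = 2.
ΔG° = −nFE°cell = −(2)(96485)(+2.034) J/mol = −393 kJ/mol.

−393 kJ/mol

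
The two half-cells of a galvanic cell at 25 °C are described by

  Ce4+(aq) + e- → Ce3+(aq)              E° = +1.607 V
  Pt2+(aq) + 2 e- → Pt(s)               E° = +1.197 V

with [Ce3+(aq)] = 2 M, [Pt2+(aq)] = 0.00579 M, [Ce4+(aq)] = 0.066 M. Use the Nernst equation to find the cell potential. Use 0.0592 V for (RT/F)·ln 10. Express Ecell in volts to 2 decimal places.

+0.39 V

Ce⁴⁺/Ce³⁺ is reduced (cathode, E° = +1.607 V) and Pt²⁺/Pt is oxidized (anode).
The standard potential is +1.607 − (+1.197) = +0.410 V and the balanced reaction transfers n = 2 electrons.
Balancing gives 2 Ce4+(aq) + Pt(s) → 2 Ce3+(aq) + Pt2+(aq); hence Q = ([Ce3+(aq)]^2·[Pt2+(aq)]) / [Ce4+(aq)]^2 = 5.32 (log Q = 0.726).
By the Nernst equation, E = +0.410 − (0.0592/2)·(0.726) = +0.39 V.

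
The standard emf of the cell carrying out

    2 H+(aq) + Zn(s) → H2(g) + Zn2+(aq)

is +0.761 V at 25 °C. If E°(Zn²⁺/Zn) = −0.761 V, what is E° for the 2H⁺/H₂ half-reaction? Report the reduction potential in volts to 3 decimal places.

In the reaction as written the 2H⁺/H₂ couple is reduced (cathode) and Zn²⁺/Zn is oxidized (anode), so E°cell = E°(2H⁺/H₂) − E°(Zn²⁺/Zn).
E°(2H⁺/H₂) = E°cell + E°(anode) = +0.761 + (−0.761) = +0.000 V.

+0.000 V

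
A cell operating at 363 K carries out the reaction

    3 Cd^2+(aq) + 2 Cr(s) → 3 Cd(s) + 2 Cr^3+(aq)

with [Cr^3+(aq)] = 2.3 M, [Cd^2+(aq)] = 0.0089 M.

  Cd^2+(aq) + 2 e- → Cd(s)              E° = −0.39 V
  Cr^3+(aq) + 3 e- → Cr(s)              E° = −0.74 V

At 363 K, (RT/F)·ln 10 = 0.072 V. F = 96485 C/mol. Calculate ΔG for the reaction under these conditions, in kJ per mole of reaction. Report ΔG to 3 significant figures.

−155 kJ/mol

The standard cell potential is −0.39 − (−0.74) = +0.35 V, with n = 6 electrons in the balanced equation.
Q = [Cr^3+(aq)]^2 / [Cd^2+(aq)]^3 = 7.5×10^6, so log Q = 6.875 and E = +0.35 − (0.072/6)(6.875) = +0.2675 V.
Then ΔG = −nFE = −6 × 96485 × +0.2675 J/mol = −155 kJ/mol.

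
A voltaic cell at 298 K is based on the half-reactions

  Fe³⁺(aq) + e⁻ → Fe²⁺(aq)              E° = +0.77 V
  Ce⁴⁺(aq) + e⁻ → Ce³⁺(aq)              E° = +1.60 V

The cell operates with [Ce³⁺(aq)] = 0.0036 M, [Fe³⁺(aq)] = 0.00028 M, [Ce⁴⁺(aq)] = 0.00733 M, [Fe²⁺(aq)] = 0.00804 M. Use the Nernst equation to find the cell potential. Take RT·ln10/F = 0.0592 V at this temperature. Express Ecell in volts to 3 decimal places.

+0.935 V

Ce⁴⁺/Ce³⁺ is reduced (cathode, E° = +1.60 V) and Fe³⁺/Fe²⁺ is oxidized (anode).
The standard potential is +1.60 − (+0.77) = +0.83 V and the balanced reaction transfers n = 1 electron.
For the overall reaction Ce⁴⁺(aq) + Fe²⁺(aq) → Ce³⁺(aq) + Fe³⁺(aq), Q = ([Ce³⁺(aq)]·[Fe³⁺(aq)]) / ([Ce⁴⁺(aq)]·[Fe²⁺(aq)]) = 0.0171, giving log Q = −1.767.
E = E° − (0.0592/n)·log Q = +0.83 − (0.0592/1)(−1.767) = +0.935 V.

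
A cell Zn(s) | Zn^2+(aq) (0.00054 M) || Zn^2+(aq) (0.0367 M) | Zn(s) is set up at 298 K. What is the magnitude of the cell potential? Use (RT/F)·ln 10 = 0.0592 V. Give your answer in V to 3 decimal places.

0.054 V

For a concentration cell E°cell = 0, since both electrodes use the same couple.
The compartment with the higher Zn^2+(aq) concentration (0.0367 M) acts as the cathode; ions are reduced there and produced at the dilute (0.00054 M) anode.
With n = 2, Ecell = −(0.0592/2)·log([dilute]/[conc]) = −(0.0592/2)·log(0.00054/0.0367) = +0.054 V.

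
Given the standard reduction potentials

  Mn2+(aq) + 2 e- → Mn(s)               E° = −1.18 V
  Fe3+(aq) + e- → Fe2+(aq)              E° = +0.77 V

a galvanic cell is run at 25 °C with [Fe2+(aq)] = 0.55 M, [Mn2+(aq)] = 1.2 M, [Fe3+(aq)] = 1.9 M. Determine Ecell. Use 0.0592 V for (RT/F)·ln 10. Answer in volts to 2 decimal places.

+1.98 V

Fe³⁺/Fe²⁺ is reduced (cathode, E° = +0.77 V) and Mn²⁺/Mn is oxidized (anode).
E°cell = +0.77 − (−1.18) = +1.95 V, with n = 2 electrons transferred.
Balancing gives 2 Fe3+(aq) + Mn(s) → 2 Fe2+(aq) + Mn2+(aq); hence Q = ([Fe2+(aq)]^2·[Mn2+(aq)]) / [Fe3+(aq)]^2 = 0.101 (log Q = −0.998).
E = E° − (0.0592/n)·log Q = +1.95 − (0.0592/2)(−0.998) = +1.98 V.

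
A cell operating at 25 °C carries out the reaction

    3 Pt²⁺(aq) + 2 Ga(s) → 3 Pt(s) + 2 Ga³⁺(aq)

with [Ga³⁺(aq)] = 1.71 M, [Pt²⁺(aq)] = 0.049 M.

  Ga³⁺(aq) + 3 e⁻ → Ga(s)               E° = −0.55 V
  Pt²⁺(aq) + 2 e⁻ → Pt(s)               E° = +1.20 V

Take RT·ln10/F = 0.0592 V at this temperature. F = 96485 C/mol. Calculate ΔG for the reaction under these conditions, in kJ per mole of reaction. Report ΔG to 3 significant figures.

−988 kJ/mol

The standard cell potential is +1.20 − (−0.55) = +1.75 V, with n = 6 electrons in the balanced equation.
The reaction quotient is [Ga³⁺(aq)]^2 / [Pt²⁺(aq)]^3 = 2.49×10^4; by Nernst, E = +1.75 − (0.0592/6)(4.395) = +1.7066 V.
Finally ΔG = −nFE = −(6)(96485 C/mol)(+1.7066 V) = −988 kJ/mol.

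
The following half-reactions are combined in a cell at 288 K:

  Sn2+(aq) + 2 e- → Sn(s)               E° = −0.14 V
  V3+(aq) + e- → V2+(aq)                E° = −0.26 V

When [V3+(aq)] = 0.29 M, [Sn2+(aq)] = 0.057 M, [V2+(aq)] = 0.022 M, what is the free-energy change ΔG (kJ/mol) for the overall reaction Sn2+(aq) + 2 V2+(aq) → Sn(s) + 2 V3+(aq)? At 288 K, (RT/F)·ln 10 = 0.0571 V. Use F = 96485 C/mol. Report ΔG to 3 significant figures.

−3.96 kJ/mol

E°cell = −0.14 − (−0.26) = +0.12 V; the balanced reaction transfers n = 2 electrons.
The reaction quotient is [V3+(aq)]^2 / ([Sn2+(aq)]·[V2+(aq)]^2) = 3.05×10^3; by Nernst, E = +0.12 − (0.0571/2)(3.484) = +0.0205 V.
Finally ΔG = −nFE = −(2)(96485 C/mol)(+0.0205 V) = −3.96 kJ/mol.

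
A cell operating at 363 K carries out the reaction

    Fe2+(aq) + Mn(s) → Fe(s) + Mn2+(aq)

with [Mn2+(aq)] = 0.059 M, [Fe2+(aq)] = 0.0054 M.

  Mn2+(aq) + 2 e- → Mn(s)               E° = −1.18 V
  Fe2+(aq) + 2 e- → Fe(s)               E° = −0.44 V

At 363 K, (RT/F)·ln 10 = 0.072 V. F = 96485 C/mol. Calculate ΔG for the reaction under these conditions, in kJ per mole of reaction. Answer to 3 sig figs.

−136 kJ/mol

E°cell = −0.44 − (−1.18) = +0.74 V; the balanced reaction transfers n = 2 electrons.
Q = [Mn2+(aq)] / [Fe2+(aq)] = 10.9, so log Q = 1.038 and E = +0.74 − (0.072/2)(1.038) = +0.7026 V.
Then ΔG = −nFE = −2 × 96485 × +0.7026 J/mol = −136 kJ/mol.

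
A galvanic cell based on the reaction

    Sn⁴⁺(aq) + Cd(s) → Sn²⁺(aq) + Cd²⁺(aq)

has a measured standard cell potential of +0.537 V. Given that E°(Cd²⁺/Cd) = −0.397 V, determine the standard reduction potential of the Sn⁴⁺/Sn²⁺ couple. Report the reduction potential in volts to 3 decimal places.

+0.140 V

In the reaction as written the Sn⁴⁺/Sn²⁺ couple is reduced (cathode) and Cd²⁺/Cd is oxidized (anode), so E°cell = E°(Sn⁴⁺/Sn²⁺) − E°(Cd²⁺/Cd).
E°(Sn⁴⁺/Sn²⁺) = E°cell + E°(anode) = +0.537 + (−0.397) = +0.140 V.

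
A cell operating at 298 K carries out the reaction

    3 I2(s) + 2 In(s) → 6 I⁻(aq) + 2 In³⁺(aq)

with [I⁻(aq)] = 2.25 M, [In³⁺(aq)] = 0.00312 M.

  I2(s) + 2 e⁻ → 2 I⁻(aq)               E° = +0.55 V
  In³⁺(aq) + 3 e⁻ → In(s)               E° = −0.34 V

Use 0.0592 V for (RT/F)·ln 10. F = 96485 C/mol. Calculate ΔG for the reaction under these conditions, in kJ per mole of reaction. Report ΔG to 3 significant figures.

−532 kJ/mol

E°cell = +0.55 − (−0.34) = +0.89 V; the balanced reaction transfers n = 6 electrons.
Q = [I⁻(aq)]^6·[In³⁺(aq)]^2 = 0.00126, so log Q = −2.899 and E = +0.89 − (0.0592/6)(−2.899) = +0.9186 V.
Then ΔG = −nFE = −6 × 96485 × +0.9186 J/mol = −532 kJ/mol.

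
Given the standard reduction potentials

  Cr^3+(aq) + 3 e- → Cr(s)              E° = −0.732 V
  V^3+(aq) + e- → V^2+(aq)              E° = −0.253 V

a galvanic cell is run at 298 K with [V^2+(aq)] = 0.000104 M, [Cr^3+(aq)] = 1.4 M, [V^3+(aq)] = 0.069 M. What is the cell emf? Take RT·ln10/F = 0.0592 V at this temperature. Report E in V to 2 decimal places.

The V³⁺/V²⁺ couple has the more positive E°, so it is the cathode; Cr³⁺/Cr is the anode.
E°cell = E°cat − E°an = −0.253 − (−0.732) = +0.479 V; n = 3.
For the overall reaction 3 V^3+(aq) + Cr(s) → 3 V^2+(aq) + Cr^3+(aq), Q = ([V^2+(aq)]^3·[Cr^3+(aq)]) / [V^3+(aq)]^3 = 4.79×10^−9, giving log Q = −8.319.
By the Nernst equation, E = +0.479 − (0.0592/3)·(−8.319) = +0.64 V.

+0.64 V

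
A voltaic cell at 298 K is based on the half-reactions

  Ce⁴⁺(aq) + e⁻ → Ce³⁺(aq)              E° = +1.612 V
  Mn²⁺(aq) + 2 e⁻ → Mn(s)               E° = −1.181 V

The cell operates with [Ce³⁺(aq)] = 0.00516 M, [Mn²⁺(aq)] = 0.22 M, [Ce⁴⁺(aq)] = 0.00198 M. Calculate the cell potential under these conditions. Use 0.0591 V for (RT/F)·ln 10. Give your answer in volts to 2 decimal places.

+2.79 V

Ce⁴⁺/Ce³⁺ is reduced (cathode, E° = +1.612 V) and Mn²⁺/Mn is oxidized (anode).
E°cell = +1.612 − (−1.181) = +2.793 V, with n = 2 electrons transferred.
Balancing gives 2 Ce⁴⁺(aq) + Mn(s) → 2 Ce³⁺(aq) + Mn²⁺(aq); hence Q = ([Ce³⁺(aq)]^2·[Mn²⁺(aq)]) / [Ce⁴⁺(aq)]^2 = 1.49 (log Q = 0.174).
E = E° − (0.0591/n)·log Q = +2.793 − (0.0591/2)(0.174) = +2.79 V.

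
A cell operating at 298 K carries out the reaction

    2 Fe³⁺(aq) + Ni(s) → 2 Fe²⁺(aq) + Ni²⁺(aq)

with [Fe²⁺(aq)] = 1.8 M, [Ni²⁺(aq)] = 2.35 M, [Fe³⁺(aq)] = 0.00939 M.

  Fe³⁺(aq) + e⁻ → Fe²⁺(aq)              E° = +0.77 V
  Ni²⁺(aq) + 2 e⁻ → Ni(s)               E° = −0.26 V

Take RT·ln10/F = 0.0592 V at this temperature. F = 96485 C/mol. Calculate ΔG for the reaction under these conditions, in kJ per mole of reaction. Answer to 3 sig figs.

E°cell = +0.77 − (−0.26) = +1.03 V; the balanced reaction transfers n = 2 electrons.
Here Q = ([Fe²⁺(aq)]^2·[Ni²⁺(aq)]) / [Fe³⁺(aq)]^2 = 8.64×10^4 (log Q = 4.936), giving E = +1.03 − (0.0592/2)·(4.936) = +0.8839 V.
Then ΔG = −nFE = −2 × 96485 × +0.8839 J/mol = −171 kJ/mol.

−171 kJ/mol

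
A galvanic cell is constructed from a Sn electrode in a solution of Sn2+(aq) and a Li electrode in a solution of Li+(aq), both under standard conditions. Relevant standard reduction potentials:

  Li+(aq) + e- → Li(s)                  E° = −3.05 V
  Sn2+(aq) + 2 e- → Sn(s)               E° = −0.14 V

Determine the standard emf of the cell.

The Sn²⁺/Sn couple has the higher E°, so Sn ion is reduced (cathode) and Li is oxidized (anode).
E°cell = E°(cathode) − E°(anode) = −0.14 − (−3.05) = +2.91 V.

+2.91 V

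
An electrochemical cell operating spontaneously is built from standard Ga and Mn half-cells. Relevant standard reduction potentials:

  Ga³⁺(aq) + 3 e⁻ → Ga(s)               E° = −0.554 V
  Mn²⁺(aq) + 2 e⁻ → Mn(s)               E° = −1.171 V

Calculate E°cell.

+0.617 V

The Ga³⁺/Ga couple has the higher E°, so Ga ion is reduced (cathode) and Mn is oxidized (anode).
E°cell = E°(cathode) − E°(anode) = −0.554 − (−1.171) = +0.617 V.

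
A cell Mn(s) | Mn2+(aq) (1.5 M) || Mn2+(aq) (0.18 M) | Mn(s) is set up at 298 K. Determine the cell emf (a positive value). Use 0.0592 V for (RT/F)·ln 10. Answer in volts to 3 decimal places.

0.027 V

For a concentration cell E°cell = 0, since both electrodes use the same couple.
The compartment with the higher Mn2+(aq) concentration (1.5 M) acts as the cathode; ions are reduced there and produced at the dilute (0.18 M) anode.
With n = 2, Ecell = −(0.0592/2)·log([dilute]/[conc]) = −(0.0592/2)·log(0.18/1.5) = +0.027 V.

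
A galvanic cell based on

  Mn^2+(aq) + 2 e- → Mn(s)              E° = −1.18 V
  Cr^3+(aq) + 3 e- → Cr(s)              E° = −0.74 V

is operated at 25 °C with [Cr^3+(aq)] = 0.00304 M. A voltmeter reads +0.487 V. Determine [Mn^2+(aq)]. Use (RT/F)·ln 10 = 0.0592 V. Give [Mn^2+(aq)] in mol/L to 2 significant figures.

The Cr³⁺/Cr couple has the larger reduction potential, so it is the cathode: E°cell = −0.74 − (−1.18) = +0.44 V and n = 6.
From the Nernst equation, log Q = n(E° − E)/0.0592 = 6·(+0.44 − (+0.487))/0.0592 = −4.764.
The balanced reaction is 2 Cr^3+(aq) + 3 Mn(s) → 2 Cr(s) + 3 Mn^2+(aq), so Q = [Mn^2+(aq)]^3 / [Cr^3+(aq)]^2.
Solving for the unknown gives log [Mn^2+(aq)] = −3.266, so [Mn^2+(aq)] ≈ 0.00054 M.

0.00054 M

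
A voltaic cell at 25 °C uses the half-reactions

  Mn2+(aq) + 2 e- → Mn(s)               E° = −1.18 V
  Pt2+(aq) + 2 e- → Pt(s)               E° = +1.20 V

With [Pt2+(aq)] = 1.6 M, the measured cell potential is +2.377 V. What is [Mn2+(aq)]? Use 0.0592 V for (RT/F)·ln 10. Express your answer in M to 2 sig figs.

Pt²⁺/Pt is the cathode (higher E°); E°cell = +1.20 − (−1.18) = +2.38 V with n = 2.
Rearranging E = E° − (0.0592/n)·log Q gives log Q = 2(+2.38 − (+2.377))/0.0592 = 0.101.
Balancing electrons gives Pt2+(aq) + Mn(s) → Pt(s) + Mn2+(aq); thus Q = [Mn2+(aq)] / [Pt2+(aq)].
Isolating [Mn2+(aq)] in Q = 10^{0.101} yields log [Mn2+(aq)] = 0.305, i.e. 2.0 M.

2.0 M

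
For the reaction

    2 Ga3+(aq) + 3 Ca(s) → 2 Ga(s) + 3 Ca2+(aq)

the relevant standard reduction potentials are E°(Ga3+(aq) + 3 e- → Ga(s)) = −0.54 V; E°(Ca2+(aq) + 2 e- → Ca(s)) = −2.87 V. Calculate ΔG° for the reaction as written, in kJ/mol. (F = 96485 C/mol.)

−1349 kJ/mol

In the reaction as written Ga3+(aq) is reduced, so the Ga³⁺/Ga couple is the cathode and Ca²⁺/Ca is the anode.
E°cell = −0.54 − (−2.87) = +2.33 V; balancing electrons gives n = 6.
ΔG° = −nFE°cell = −(6)(96485)(+2.33) J/mol = −1349 kJ/mol.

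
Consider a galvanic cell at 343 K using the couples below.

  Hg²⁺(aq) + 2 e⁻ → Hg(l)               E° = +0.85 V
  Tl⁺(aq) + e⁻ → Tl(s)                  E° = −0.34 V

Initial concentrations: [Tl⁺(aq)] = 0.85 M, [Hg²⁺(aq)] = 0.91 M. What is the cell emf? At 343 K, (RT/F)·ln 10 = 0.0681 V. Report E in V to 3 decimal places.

The Hg²⁺/Hg couple has the more positive E°, so it is the cathode; Tl⁺/Tl is the anode.
E°cell = +0.85 − (−0.34) = +1.19 V, with n = 2 electrons transferred.
The balanced reaction is Hg²⁺(aq) + 2 Tl(s) → Hg(l) + 2 Tl⁺(aq), so Q = [Tl⁺(aq)]^2 / [Hg²⁺(aq)] = 0.794 and log Q = −0.100.
E = E° − (0.0681/n)·log Q = +1.19 − (0.0681/2)(−0.100) = +1.193 V.

+1.193 V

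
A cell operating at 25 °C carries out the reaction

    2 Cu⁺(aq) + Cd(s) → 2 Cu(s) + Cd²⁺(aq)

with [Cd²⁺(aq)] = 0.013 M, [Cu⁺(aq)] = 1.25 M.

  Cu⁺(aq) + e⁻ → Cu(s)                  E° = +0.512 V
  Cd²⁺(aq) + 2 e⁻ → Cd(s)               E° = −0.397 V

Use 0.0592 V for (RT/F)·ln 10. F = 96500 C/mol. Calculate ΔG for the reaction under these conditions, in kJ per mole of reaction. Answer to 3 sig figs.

−187 kJ/mol

E°cell = +0.512 − (−0.397) = +0.909 V; the balanced reaction transfers n = 2 electrons.
The reaction quotient is [Cd²⁺(aq)] / [Cu⁺(aq)]^2 = 0.00832; by Nernst, E = +0.909 − (0.0592/2)(−2.080) = +0.9706 V.
ΔG = −nFE = −(2)(96500)(+0.9706) J/mol = −187 kJ/mol.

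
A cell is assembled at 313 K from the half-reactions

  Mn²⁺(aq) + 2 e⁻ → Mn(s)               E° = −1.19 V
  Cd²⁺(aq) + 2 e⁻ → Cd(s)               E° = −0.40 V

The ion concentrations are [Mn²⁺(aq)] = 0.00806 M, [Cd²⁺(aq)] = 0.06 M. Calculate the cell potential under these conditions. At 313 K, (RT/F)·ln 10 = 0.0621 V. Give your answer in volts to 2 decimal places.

+0.82 V

Cd²⁺/Cd is reduced (cathode, E° = −0.40 V) and Mn²⁺/Mn is oxidized (anode).
E°cell = −0.40 − (−1.19) = +0.79 V, with n = 2 electrons transferred.
The balanced reaction is Cd²⁺(aq) + Mn(s) → Cd(s) + Mn²⁺(aq), so Q = [Mn²⁺(aq)] / [Cd²⁺(aq)] = 0.134 and log Q = −0.872.
Applying E = E° − (RT ln10/nF)·log Q gives +0.79 − (0.0621/2)(−0.872) = +0.82 V.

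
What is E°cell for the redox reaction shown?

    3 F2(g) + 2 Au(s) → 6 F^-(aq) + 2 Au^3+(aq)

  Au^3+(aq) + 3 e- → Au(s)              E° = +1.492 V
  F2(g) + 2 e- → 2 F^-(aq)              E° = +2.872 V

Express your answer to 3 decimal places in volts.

F2(g) gains electrons, so the F₂/F⁻ couple is the cathode; the Au³⁺/Au couple is the anode.
E°cell = E°(cathode) − E°(anode) = +2.872 − (+1.492) = +1.380 V.
The positive value indicates the reaction is spontaneous as written.

+1.380 V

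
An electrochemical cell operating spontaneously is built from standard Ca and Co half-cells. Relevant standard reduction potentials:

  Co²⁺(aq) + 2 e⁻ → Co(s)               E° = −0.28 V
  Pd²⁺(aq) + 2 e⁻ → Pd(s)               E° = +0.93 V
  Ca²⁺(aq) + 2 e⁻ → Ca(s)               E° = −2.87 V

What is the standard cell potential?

+2.59 V

The Co²⁺/Co couple has the higher E°, so Co ion is reduced (cathode) and Ca is oxidized (anode).
E°cell = E°(cathode) − E°(anode) = −0.28 − (−2.87) = +2.59 V.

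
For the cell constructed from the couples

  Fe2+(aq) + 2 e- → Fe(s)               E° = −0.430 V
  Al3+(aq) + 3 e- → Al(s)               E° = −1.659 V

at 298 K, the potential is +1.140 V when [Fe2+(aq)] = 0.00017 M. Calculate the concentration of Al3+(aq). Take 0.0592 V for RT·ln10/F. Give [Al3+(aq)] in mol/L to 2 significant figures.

With Fe²⁺/Fe at the cathode and Al³⁺/Al at the anode, E°cell = −0.430 − (−1.659) = +1.229 V (n = 6).
From the Nernst equation, log Q = n(E° − E)/0.0592 = 6·(+1.229 − (+1.140))/0.0592 = 9.020.
The balanced reaction is 3 Fe2+(aq) + 2 Al(s) → 3 Fe(s) + 2 Al3+(aq), so Q = [Al3+(aq)]^2 / [Fe2+(aq)]^3.
Isolating [Al3+(aq)] in Q = 10^{9.020} yields log [Al3+(aq)] = −1.144, i.e. 0.072 M.

0.072 M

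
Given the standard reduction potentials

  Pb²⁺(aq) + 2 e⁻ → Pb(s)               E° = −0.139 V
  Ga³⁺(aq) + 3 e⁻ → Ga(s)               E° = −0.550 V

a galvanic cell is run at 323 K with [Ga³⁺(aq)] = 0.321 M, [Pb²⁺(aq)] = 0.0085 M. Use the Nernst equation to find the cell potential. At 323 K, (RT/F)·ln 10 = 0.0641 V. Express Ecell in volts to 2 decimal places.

+0.36 V

The Pb²⁺/Pb couple has the more positive E°, so it is the cathode; Ga³⁺/Ga is the anode.
E°cell = E°cat − E°an = −0.139 − (−0.550) = +0.411 V; n = 6.
Balancing gives 3 Pb²⁺(aq) + 2 Ga(s) → 3 Pb(s) + 2 Ga³⁺(aq); hence Q = [Ga³⁺(aq)]^2 / [Pb²⁺(aq)]^3 = 1.68×10^5 (log Q = 5.225).
By the Nernst equation, E = +0.411 − (0.0641/6)·(5.225) = +0.36 V.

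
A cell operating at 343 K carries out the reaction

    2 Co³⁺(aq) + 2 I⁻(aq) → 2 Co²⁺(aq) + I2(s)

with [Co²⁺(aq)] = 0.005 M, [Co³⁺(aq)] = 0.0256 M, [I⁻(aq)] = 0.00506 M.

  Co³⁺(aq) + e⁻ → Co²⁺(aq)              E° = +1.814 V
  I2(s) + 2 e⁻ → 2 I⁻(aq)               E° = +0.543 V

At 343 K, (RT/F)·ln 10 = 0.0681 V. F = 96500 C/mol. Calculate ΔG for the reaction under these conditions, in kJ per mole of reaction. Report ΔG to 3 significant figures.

With Co³⁺/Co²⁺ reduced at the cathode, E°cell = +1.814 − (+0.543) = +1.271 V and n = 2.
Here Q = [Co²⁺(aq)]^2 / ([Co³⁺(aq)]^2·[I⁻(aq)]^2) = 1.49×10^3 (log Q = 3.173), giving E = +1.271 − (0.0681/2)·(3.173) = +1.1630 V.
Finally ΔG = −nFE = −(2)(96500 C/mol)(+1.1630 V) = −224 kJ/mol.

−224 kJ/mol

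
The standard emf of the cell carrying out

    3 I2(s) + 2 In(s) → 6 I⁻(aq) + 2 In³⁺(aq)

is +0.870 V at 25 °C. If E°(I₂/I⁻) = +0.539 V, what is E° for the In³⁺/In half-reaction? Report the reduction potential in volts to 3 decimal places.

In the reaction as written the I₂/I⁻ couple is reduced (cathode) and In³⁺/In is oxidized (anode), so E°cell = E°(I₂/I⁻) − E°(In³⁺/In).
E°(In³⁺/In) = E°(cathode) − E°cell = +0.539 − (+0.870) = −0.331 V.

−0.331 V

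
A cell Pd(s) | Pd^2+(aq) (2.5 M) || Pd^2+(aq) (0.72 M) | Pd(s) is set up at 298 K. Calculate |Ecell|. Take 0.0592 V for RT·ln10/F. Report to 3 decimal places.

For a concentration cell E°cell = 0, since both electrodes use the same couple.
The compartment with the higher Pd^2+(aq) concentration (2.5 M) acts as the cathode; ions are reduced there and produced at the dilute (0.72 M) anode.
With n = 2, Ecell = −(0.0592/2)·log([dilute]/[conc]) = −(0.0592/2)·log(0.72/2.5) = +0.016 V.

0.016 V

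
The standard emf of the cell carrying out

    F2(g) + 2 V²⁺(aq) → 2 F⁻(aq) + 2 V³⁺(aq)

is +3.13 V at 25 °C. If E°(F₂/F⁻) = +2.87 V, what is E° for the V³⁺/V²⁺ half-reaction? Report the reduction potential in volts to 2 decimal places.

In the reaction as written the F₂/F⁻ couple is reduced (cathode) and V³⁺/V²⁺ is oxidized (anode), so E°cell = E°(F₂/F⁻) − E°(V³⁺/V²⁺).
E°(V³⁺/V²⁺) = E°(cathode) − E°cell = +2.87 − (+3.13) = −0.26 V.

−0.26 V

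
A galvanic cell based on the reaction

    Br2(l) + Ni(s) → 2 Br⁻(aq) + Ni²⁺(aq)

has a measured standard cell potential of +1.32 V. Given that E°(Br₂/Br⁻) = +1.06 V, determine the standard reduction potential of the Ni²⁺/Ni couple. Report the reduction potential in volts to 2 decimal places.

−0.26 V

In the reaction as written the Br₂/Br⁻ couple is reduced (cathode) and Ni²⁺/Ni is oxidized (anode), so E°cell = E°(Br₂/Br⁻) − E°(Ni²⁺/Ni).
E°(Ni²⁺/Ni) = E°(cathode) − E°cell = +1.06 − (+1.32) = −0.26 V.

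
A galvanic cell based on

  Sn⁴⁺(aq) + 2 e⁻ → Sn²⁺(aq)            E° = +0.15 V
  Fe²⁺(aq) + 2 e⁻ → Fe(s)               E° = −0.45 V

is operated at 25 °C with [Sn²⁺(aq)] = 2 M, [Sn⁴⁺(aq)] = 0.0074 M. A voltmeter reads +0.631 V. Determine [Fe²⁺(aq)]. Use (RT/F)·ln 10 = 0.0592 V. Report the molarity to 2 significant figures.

0.00033 M

The Sn⁴⁺/Sn²⁺ couple has the larger reduction potential, so it is the cathode: E°cell = +0.15 − (−0.45) = +0.60 V and n = 2.
Since E = E° − (0.0592/n)·log Q, log Q = n(E° − E)/0.0592 = −1.047.
For Sn⁴⁺(aq) + Fe(s) → Sn²⁺(aq) + Fe²⁺(aq), the reaction quotient is Q = ([Sn²⁺(aq)]·[Fe²⁺(aq)]) / [Sn⁴⁺(aq)].
Isolating [Fe²⁺(aq)] in Q = 10^{−1.047} yields log [Fe²⁺(aq)] = −3.479, i.e. 0.00033 M.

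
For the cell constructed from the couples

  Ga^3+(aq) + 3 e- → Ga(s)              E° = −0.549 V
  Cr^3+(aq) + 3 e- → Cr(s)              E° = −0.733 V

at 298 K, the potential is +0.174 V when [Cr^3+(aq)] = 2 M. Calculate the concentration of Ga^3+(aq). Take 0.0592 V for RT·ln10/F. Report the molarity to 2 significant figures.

Ga³⁺/Ga is the cathode (higher E°); E°cell = −0.549 − (−0.733) = +0.184 V with n = 3.
From the Nernst equation, log Q = n(E° − E)/0.0592 = 3·(+0.184 − (+0.174))/0.0592 = 0.507.
The balanced reaction is Ga^3+(aq) + Cr(s) → Ga(s) + Cr^3+(aq), so Q = [Cr^3+(aq)] / [Ga^3+(aq)].
Isolating [Ga^3+(aq)] in Q = 10^{0.507} yields log [Ga^3+(aq)] = −0.206, i.e. 0.62 M.

0.62 M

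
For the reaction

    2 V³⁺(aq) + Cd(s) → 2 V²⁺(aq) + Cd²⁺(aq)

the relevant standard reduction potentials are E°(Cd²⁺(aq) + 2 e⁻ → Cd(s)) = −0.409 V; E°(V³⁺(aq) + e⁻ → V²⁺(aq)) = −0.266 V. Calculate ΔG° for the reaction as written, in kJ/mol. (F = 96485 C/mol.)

In the reaction as written V³⁺(aq) is reduced, so the V³⁺/V²⁺ couple is the cathode and Cd²⁺/Cd is the anode.
E°cell = −0.266 − (−0.409) = +0.143 V; balancing electrons gives n = 2.
ΔG° = −nFE°cell = −(2)(96485)(+0.143) J/mol = −27.6 kJ/mol.

−27.6 kJ/mol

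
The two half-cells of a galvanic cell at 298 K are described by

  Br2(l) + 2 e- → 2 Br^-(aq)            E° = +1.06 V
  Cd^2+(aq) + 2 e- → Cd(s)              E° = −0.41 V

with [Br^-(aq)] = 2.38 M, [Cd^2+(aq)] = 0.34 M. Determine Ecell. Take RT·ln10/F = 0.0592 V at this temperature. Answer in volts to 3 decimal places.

The Br₂/Br⁻ couple has the more positive E°, so it is the cathode; Cd²⁺/Cd is the anode.
The standard potential is +1.06 − (−0.41) = +1.47 V and the balanced reaction transfers n = 2 electrons.
The balanced reaction is Br2(l) + Cd(s) → 2 Br^-(aq) + Cd^2+(aq), so Q = [Br^-(aq)]^2·[Cd^2+(aq)] = 1.93 and log Q = 0.285.
E = E° − (0.0592/n)·log Q = +1.47 − (0.0592/2)(0.285) = +1.462 V.

+1.462 V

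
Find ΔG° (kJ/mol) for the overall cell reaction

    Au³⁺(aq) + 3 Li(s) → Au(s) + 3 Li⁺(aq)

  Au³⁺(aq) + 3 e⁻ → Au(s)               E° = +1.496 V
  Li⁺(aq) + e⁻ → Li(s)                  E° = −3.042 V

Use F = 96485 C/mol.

−1314 kJ/mol

In the reaction as written Au³⁺(aq) is reduced, so the Au³⁺/Au couple is the cathode and Li⁺/Li is the anode.
E°cell = +1.496 − (−3.042) = +4.538 V; balancing electrons gives n = 3.
ΔG° = −nFE°cell = −(3)(96485)(+4.538) J/mol = −1314 kJ/mol.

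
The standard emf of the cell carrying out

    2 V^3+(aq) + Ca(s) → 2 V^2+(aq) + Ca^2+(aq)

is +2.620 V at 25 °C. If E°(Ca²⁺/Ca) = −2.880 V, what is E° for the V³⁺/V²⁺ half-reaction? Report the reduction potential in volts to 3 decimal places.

−0.260 V

In the reaction as written the V³⁺/V²⁺ couple is reduced (cathode) and Ca²⁺/Ca is oxidized (anode), so E°cell = E°(V³⁺/V²⁺) − E°(Ca²⁺/Ca).
E°(V³⁺/V²⁺) = E°cell + E°(anode) = +2.620 + (−2.880) = −0.260 V.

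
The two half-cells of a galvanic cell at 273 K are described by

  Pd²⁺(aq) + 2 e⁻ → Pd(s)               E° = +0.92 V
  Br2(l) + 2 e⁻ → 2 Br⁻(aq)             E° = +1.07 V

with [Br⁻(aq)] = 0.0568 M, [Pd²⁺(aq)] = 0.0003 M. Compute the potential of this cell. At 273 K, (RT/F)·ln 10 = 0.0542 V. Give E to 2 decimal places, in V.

+0.31 V

Since E°(Br₂/Br⁻) > E°(Pd²⁺/Pd), Br₂/Br⁻ serves as the cathode.
The standard potential is +1.07 − (+0.92) = +0.15 V and the balanced reaction transfers n = 2 electrons.
For the overall reaction Br2(l) + Pd(s) → 2 Br⁻(aq) + Pd²⁺(aq), Q = [Br⁻(aq)]^2·[Pd²⁺(aq)] = 9.68×10^−7, giving log Q = −6.014.
E = E° − (0.0542/n)·log Q = +0.15 − (0.0542/2)(−6.014) = +0.31 V.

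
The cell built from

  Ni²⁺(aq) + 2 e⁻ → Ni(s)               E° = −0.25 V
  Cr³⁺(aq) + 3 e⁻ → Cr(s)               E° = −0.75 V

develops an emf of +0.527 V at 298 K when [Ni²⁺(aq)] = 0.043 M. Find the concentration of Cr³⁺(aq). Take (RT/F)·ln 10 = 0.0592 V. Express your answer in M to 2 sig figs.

0.00038 M

The Ni²⁺/Ni couple has the larger reduction potential, so it is the cathode: E°cell = −0.25 − (−0.75) = +0.50 V and n = 6.
Rearranging E = E° − (0.0592/n)·log Q gives log Q = 6(+0.50 − (+0.527))/0.0592 = −2.736.
For 3 Ni²⁺(aq) + 2 Cr(s) → 3 Ni(s) + 2 Cr³⁺(aq), the reaction quotient is Q = [Cr³⁺(aq)]^2 / [Ni²⁺(aq)]^3.
Solving for the unknown gives log [Cr³⁺(aq)] = −3.418, so [Cr³⁺(aq)] ≈ 0.00038 M.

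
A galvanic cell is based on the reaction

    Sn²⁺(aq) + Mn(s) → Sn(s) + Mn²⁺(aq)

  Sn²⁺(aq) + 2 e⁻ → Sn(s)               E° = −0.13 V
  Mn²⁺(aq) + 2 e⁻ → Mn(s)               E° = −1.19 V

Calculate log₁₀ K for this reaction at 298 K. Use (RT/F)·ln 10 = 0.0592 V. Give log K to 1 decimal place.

The Sn²⁺/Sn couple is reduced (cathode); E°cell = −0.13 − (−1.19) = +1.06 V with n = 2.
At equilibrium E = 0, so log K = nE°cell / 0.0592 = (2)(+1.06) / 0.0592 = 35.8.

log K = 35.8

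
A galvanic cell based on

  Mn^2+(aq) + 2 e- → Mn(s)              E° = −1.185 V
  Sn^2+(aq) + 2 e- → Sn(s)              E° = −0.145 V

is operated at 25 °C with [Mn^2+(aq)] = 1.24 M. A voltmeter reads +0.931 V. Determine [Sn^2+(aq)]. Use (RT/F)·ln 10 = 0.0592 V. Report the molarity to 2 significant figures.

0.00026 M

With Sn²⁺/Sn at the cathode and Mn²⁺/Mn at the anode, E°cell = −0.145 − (−1.185) = +1.040 V (n = 2).
Rearranging E = E° − (0.0592/n)·log Q gives log Q = 2(+1.040 − (+0.931))/0.0592 = 3.682.
Balancing electrons gives Sn^2+(aq) + Mn(s) → Sn(s) + Mn^2+(aq); thus Q = [Mn^2+(aq)] / [Sn^2+(aq)].
Isolating [Sn^2+(aq)] in Q = 10^{3.682} yields log [Sn^2+(aq)] = −3.589, i.e. 0.00026 M.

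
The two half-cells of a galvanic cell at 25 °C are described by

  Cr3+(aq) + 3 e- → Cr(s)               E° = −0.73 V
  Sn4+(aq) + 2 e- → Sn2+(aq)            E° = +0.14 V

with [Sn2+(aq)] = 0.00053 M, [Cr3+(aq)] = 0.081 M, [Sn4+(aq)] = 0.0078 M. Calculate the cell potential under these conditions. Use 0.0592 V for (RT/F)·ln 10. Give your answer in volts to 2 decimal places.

Sn⁴⁺/Sn²⁺ is reduced (cathode, E° = +0.14 V) and Cr³⁺/Cr is oxidized (anode).
E°cell = +0.14 − (−0.73) = +0.87 V, with n = 6 electrons transferred.
The balanced reaction is 3 Sn4+(aq) + 2 Cr(s) → 3 Sn2+(aq) + 2 Cr3+(aq), so Q = ([Sn2+(aq)]^3·[Cr3+(aq)]^2) / [Sn4+(aq)]^3 = 2.06×10^−6 and log Q = −5.686.
E = E° − (0.0592/n)·log Q = +0.87 − (0.0592/6)(−5.686) = +0.93 V.

+0.93 V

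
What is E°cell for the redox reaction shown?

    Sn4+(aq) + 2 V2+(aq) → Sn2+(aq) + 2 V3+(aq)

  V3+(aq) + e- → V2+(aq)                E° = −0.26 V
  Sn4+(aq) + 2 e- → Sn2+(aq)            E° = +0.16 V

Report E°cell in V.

+0.42 V

In the reaction as written, Sn4+(aq) is reduced (cathode) and V3+(aq) is produced by oxidation at the anode.
E°cell = E°(cathode) − E°(anode) = +0.16 − (−0.26) = +0.42 V.
The positive value indicates the reaction is spontaneous as written.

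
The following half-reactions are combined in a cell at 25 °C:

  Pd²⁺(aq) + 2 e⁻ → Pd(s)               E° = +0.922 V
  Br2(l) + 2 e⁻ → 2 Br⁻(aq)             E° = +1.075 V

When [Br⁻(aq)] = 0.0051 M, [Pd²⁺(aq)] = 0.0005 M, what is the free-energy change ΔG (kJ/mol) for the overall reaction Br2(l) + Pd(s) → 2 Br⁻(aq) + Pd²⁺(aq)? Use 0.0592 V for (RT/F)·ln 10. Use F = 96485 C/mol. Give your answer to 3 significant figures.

With Br₂/Br⁻ reduced at the cathode, E°cell = +1.075 − (+0.922) = +0.153 V and n = 2.
Q = [Br⁻(aq)]^2·[Pd²⁺(aq)] = 1.3×10^−8, so log Q = −7.886 and E = +0.153 − (0.0592/2)(−7.886) = +0.3864 V.
ΔG = −nFE = −(2)(96485)(+0.3864) J/mol = −74.6 kJ/mol.

−74.6 kJ/mol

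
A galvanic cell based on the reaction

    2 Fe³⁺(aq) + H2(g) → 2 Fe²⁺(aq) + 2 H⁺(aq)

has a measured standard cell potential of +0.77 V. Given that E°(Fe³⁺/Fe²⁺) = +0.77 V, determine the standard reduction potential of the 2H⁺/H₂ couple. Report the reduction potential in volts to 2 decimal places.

+0.00 V

In the reaction as written the Fe³⁺/Fe²⁺ couple is reduced (cathode) and 2H⁺/H₂ is oxidized (anode), so E°cell = E°(Fe³⁺/Fe²⁺) − E°(2H⁺/H₂).
E°(2H⁺/H₂) = E°(cathode) − E°cell = +0.77 − (+0.77) = +0.00 V.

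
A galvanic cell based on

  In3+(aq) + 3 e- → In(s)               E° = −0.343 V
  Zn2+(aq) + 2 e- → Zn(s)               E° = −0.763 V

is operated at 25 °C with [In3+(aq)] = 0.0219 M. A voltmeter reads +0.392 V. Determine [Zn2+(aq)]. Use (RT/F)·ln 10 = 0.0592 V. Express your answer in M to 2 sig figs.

In³⁺/In is the cathode (higher E°); E°cell = −0.343 − (−0.763) = +0.420 V with n = 6.
From the Nernst equation, log Q = n(E° − E)/0.0592 = 6·(+0.420 − (+0.392))/0.0592 = 2.838.
Balancing electrons gives 2 In3+(aq) + 3 Zn(s) → 2 In(s) + 3 Zn2+(aq); thus Q = [Zn2+(aq)]^3 / [In3+(aq)]^2.
Substituting the known concentrations and solving, log [Zn2+(aq)] = −0.160 and [Zn2+(aq)] = 0.69 M.

0.69 M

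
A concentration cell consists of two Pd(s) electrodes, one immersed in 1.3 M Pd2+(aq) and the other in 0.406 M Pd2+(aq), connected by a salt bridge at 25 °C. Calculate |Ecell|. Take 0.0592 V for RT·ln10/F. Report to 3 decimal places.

For a concentration cell E°cell = 0, since both electrodes use the same couple.
The compartment with the higher Pd2+(aq) concentration (1.3 M) acts as the cathode; ions are reduced there and produced at the dilute (0.406 M) anode.
With n = 2, Ecell = −(0.0592/2)·log([dilute]/[conc]) = −(0.0592/2)·log(0.406/1.3) = +0.015 V.

0.015 V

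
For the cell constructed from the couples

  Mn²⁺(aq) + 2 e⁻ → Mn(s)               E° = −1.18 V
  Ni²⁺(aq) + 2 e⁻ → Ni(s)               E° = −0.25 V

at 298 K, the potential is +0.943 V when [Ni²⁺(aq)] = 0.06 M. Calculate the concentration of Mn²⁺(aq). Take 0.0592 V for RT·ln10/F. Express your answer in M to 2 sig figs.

0.022 M

The Ni²⁺/Ni couple has the larger reduction potential, so it is the cathode: E°cell = −0.25 − (−1.18) = +0.93 V and n = 2.
Since E = E° − (0.0592/n)·log Q, log Q = n(E° − E)/0.0592 = −0.439.
Balancing electrons gives Ni²⁺(aq) + Mn(s) → Ni(s) + Mn²⁺(aq); thus Q = [Mn²⁺(aq)] / [Ni²⁺(aq)].
Isolating [Mn²⁺(aq)] in Q = 10^{−0.439} yields log [Mn²⁺(aq)] = −1.661, i.e. 0.022 M.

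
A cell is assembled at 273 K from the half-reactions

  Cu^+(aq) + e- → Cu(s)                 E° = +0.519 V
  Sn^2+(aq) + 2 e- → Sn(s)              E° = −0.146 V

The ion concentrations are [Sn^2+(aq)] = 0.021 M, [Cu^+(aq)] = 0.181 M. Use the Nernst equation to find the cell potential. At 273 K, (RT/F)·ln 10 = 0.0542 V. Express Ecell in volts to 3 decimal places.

+0.670 V

Since E°(Cu⁺/Cu) > E°(Sn²⁺/Sn), Cu⁺/Cu serves as the cathode.
E°cell = E°cat − E°an = +0.519 − (−0.146) = +0.665 V; n = 2.
Balancing gives 2 Cu^+(aq) + Sn(s) → 2 Cu(s) + Sn^2+(aq); hence Q = [Sn^2+(aq)] / [Cu^+(aq)]^2 = 0.641 (log Q = −0.193).
E = E° − (0.0542/n)·log Q = +0.665 − (0.0542/2)(−0.193) = +0.670 V.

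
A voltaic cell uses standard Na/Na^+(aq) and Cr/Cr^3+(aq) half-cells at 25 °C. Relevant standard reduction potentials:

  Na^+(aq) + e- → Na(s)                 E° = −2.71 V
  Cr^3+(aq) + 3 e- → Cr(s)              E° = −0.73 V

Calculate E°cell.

The Cr³⁺/Cr couple has the higher E°, so Cr ion is reduced (cathode) and Na is oxidized (anode).
E°cell = E°(cathode) − E°(anode) = −0.73 − (−2.71) = +1.98 V.

+1.98 V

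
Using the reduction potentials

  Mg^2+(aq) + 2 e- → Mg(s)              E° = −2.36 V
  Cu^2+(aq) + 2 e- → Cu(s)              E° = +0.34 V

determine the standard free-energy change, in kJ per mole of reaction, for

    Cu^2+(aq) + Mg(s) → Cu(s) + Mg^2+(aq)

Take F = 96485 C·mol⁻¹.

In the reaction as written Cu^2+(aq) is reduced, so the Cu²⁺/Cu couple is the cathode and Mg²⁺/Mg is the anode.
E°cell = +0.34 − (−2.36) = +2.70 V; balancing electrons gives n = 2.
ΔG° = −nFE°cell = −(2)(96485)(+2.70) J/mol = −521 kJ/mol.

−521 kJ/mol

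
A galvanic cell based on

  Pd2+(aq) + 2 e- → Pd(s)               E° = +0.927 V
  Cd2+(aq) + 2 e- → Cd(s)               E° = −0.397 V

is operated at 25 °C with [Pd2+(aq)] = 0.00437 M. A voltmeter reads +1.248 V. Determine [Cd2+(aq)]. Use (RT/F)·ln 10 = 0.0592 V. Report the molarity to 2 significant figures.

The Pd²⁺/Pd couple has the larger reduction potential, so it is the cathode: E°cell = +0.927 − (−0.397) = +1.324 V and n = 2.
From the Nernst equation, log Q = n(E° − E)/0.0592 = 2·(+1.324 − (+1.248))/0.0592 = 2.568.
The balanced reaction is Pd2+(aq) + Cd(s) → Pd(s) + Cd2+(aq), so Q = [Cd2+(aq)] / [Pd2+(aq)].
Isolating [Cd2+(aq)] in Q = 10^{2.568} yields log [Cd2+(aq)] = 0.208, i.e. 1.6 M.

1.6 M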